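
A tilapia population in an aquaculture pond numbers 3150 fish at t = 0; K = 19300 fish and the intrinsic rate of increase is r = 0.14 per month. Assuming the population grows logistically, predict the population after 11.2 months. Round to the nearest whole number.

9329 fish

A = (K − N₀)/N₀ = (19300 − 3150)/3150 = 5.127.
N(t) = K/(1 + A·e^(−rt)) = 19300/(1 + 5.127×e^(−0.14×11.2)).
e^(−1.568) = 0.20846; denominator = 1 + 5.127×0.20846 = 2.0688.
N = 19300/2.0688 = 9329.17.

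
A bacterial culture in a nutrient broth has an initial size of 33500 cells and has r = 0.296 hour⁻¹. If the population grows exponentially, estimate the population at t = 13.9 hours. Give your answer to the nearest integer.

2050718 cells

N(t) = N₀·e^(rt) = 33500 × e^(0.296×13.9) = 33500 × e^4.114.
e^4.114 ≈ 61.215, so N ≈ 33500 × 61.215 = 2.050718×10^6.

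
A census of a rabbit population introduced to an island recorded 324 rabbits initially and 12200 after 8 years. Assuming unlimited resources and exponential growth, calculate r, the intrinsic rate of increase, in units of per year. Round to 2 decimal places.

0.45 per year

From N(t) = N₀·e^(rt): e^(r·8) = 12200/324 = 37.654.
r·8 = ln(37.654) = 3.6284, so r = 3.6284/8 = 0.45356.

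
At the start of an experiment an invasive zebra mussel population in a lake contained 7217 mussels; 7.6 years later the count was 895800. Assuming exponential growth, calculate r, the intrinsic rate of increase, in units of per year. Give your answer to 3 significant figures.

0.634 per year

From N(t) = N₀·e^(rt): e^(r·7.6) = 895800/7217 = 124.12.
r·7.6 = ln(124.12) = 4.8213, so r = 4.8213/7.6 = 0.63438.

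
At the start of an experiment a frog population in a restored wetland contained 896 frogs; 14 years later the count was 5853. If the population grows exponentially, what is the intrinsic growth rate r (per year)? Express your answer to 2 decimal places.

0.13 per year

From N(t) = N₀·e^(rt): e^(r·14) = 5853/896 = 6.5324.
r·14 = ln(6.5324) = 1.8768, so r = 1.8768/14 = 0.13405.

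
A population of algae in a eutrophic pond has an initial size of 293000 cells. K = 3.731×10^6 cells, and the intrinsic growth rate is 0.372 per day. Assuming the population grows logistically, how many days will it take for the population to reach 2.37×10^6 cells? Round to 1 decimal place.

A = (K − N₀)/N₀ = (3.731×10^6 − 293000)/293000 = 11.734.
Solve 3.731×10^6/(1 + 11.734·e^(−0.372t)) = 2.37×10^6: 1 + 11.734·e^(−0.372t) = 1.5743, so e^(−0.372t) = 0.0489409.
−0.372·t = ln(0.0489409) = -3.0171, so t = 3.0171/0.372 = 8.1106.

8.1 days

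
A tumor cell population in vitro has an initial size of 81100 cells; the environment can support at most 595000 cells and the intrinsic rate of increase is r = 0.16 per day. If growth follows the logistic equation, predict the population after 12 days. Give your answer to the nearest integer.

A = (K − N₀)/N₀ = (595000 − 81100)/81100 = 6.3366.
N(t) = K/(1 + A·e^(−rt)) = 595000/(1 + 6.3366×e^(−0.16×12)).
e^(−1.92) = 0.14661; denominator = 1 + 6.3366×0.14661 = 1.929.
N = 595000/1.929 = 308451.

308451 cells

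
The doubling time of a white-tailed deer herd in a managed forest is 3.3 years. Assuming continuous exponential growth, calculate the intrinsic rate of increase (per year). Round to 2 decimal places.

0.21 per year

r = ln(2)/t_d = 0.6931/3.3 = 0.21004.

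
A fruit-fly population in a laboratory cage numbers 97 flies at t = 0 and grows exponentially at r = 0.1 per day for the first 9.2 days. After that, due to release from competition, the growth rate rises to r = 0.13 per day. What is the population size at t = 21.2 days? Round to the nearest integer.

1158 flies

Phase 1: N(9.2) = 97·e^(0.1×9.2) = 97·e^0.92 = 243.401.
Phase 2 runs for 21.2 − 9.2 = 12 days at r = 0.13.
N(21.2) = 243.401·e^(0.13×12) = 243.401·e^1.56 = 1158.3.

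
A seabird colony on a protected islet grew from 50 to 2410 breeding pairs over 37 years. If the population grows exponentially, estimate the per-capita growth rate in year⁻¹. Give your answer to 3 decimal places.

From N(t) = N₀·e^(rt): e^(r·37) = 2410/50 = 48.2.
r·37 = ln(48.2) = 3.8754, so r = 3.8754/37 = 0.10474.

0.105 per year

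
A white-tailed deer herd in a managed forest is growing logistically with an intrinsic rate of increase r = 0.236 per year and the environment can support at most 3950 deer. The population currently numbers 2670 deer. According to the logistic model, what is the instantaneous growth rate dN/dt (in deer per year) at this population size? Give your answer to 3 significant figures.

dN/dt = rN(1 − N/K) = 0.236 × 2670 × (1 − 2670/3950).
1 − 2670/3950 = 0.32405; dN/dt = 0.236 × 2670 × 0.32405 = 204.19.

204 deer per year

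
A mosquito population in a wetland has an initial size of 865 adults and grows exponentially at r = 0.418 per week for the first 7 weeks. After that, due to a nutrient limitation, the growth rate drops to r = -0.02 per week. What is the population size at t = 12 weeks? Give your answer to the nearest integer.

14599 adults

Phase 1: N(7) = 865·e^(0.418×7) = 865·e^2.926 = 16134.7.
Phase 2 runs for 12 − 7 = 5 weeks at r = -0.02.
N(12) = 16134.7·e^(-0.02×5) = 16134.7·e^-0.1 = 14599.3.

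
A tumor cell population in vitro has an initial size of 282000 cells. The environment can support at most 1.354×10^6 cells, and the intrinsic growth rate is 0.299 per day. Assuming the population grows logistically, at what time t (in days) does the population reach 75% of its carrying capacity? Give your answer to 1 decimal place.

A = (K − N₀)/N₀ = (1.354×10^6 − 282000)/282000 = 3.8014.
Solve 1.354×10^6/(1 + 3.8014·e^(−0.299t)) = 1.0155×10^6: 1 + 3.8014·e^(−0.299t) = 1.3333, so e^(−0.299t) = 0.0876866.
−0.299·t = ln(0.0876866) = -2.434, so t = 2.434/0.299 = 8.1404.

8.1 days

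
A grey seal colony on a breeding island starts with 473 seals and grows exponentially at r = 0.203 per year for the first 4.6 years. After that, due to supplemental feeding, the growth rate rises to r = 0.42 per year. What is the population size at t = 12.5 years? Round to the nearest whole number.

33220 seals

Phase 1: N(4.6) = 473·e^(0.203×4.6) = 473·e^0.9338 = 1203.39.
Phase 2 runs for 12.5 − 4.6 = 7.9 years at r = 0.42.
N(12.5) = 1203.39·e^(0.42×7.9) = 1203.39·e^3.318 = 33219.6.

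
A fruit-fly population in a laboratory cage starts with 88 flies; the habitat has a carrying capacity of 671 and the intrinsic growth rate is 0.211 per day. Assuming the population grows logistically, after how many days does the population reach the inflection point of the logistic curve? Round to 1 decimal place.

9.0 days

Logistic growth is fastest at N = K/2 = 335.5.
A = (K − N₀)/N₀ = 6.625. Set K/(1 + A·e^(−rt)) = K/2 → A·e^(−rt) = 1.
e^(−0.211t) = 1/6.625 = 0.150943, so t = ln(6.625)/0.211 = 1.8909/0.211 = 8.9614.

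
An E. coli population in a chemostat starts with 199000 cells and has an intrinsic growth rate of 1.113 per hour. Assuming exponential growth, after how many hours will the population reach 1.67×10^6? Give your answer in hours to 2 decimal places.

Set N₀·e^(rt) = 1.67×10^6: e^(1.113·t) = 1.67×10^6/199000 = 8.392.
1.113·t = ln(8.392) = 2.1273, so t = 2.1273/1.113 = 1.9113.

1.91 hours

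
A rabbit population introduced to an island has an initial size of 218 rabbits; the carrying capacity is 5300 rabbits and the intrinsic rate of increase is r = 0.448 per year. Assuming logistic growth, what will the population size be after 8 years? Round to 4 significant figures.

A = (K − N₀)/N₀ = (5300 − 218)/218 = 23.312.
N(t) = K/(1 + A·e^(−rt)) = 5300/(1 + 23.312×e^(−0.448×8)).
e^(−3.584) = 0.027764; denominator = 1 + 23.312×0.027764 = 1.6472.
N = 5300/1.6472 = 3217.5.

3217 rabbits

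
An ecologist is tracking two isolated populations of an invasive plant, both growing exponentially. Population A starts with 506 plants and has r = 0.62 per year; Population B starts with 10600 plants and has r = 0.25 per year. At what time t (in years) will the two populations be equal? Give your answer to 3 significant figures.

8.22 years

Set 506·e^(0.62t) = 10600·e^(0.25t).
e^((0.62 − 0.25)t) = 10600/506 → e^(0.37·t) = 20.949.
0.37·t = ln(20.949) = 3.0421, so t = 3.0421/0.37 = 8.2218.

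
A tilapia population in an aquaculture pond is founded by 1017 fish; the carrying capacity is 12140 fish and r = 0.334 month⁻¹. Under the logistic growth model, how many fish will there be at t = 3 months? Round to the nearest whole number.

2421 fish

A = (K − N₀)/N₀ = (12140 − 1017)/1017 = 10.937.
N(t) = K/(1 + A·e^(−rt)) = 12140/(1 + 10.937×e^(−0.334×3)).
e^(−1.002) = 0.36714; denominator = 1 + 10.937×0.36714 = 5.0155.
N = 12140/5.0155 = 2420.5.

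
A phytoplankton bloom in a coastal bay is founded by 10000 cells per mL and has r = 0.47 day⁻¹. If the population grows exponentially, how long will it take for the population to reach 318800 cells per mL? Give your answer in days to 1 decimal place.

Set N₀·e^(rt) = 318800: e^(0.47·t) = 318800/10000 = 31.88.
0.47·t = ln(31.88) = 3.462, so t = 3.462/0.47 = 7.3659.

7.4 days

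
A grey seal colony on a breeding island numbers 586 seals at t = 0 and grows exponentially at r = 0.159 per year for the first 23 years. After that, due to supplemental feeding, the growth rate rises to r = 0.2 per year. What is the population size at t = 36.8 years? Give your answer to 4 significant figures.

358700 seals

Phase 1: N(23) = 586·e^(0.159×23) = 586·e^3.657 = 22704.5.
Phase 2 runs for 36.8 − 23 = 13.8 years at r = 0.2.
N(36.8) = 22704.5·e^(0.2×13.8) = 22704.5·e^2.76 = 358728.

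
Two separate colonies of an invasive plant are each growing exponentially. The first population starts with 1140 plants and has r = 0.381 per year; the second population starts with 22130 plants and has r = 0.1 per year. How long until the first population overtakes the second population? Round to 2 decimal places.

Set 1140·e^(0.381t) = 22130·e^(0.1t).
e^((0.381 − 0.1)t) = 22130/1140 → e^(0.281·t) = 19.412.
0.281·t = ln(19.412) = 2.9659, so t = 2.9659/0.281 = 10.555.

10.55 years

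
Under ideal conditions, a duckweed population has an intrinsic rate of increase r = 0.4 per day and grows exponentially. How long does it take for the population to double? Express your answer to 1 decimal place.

Doubling time t_d = ln(2)/r = 0.6931/0.4 = 1.7329.

1.7 days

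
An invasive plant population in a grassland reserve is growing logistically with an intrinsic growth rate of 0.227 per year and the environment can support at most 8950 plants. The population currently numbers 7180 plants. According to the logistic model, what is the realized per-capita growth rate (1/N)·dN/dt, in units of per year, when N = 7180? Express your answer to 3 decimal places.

(1/N)·dN/dt = r(1 − N/K) = 0.227 × (1 − 7180/8950).
= 0.227 × 0.19777 = 0.044893.

0.045 per year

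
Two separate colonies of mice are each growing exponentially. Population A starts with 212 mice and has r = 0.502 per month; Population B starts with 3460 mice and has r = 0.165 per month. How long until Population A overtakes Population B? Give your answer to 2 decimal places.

Set 212·e^(0.502t) = 3460·e^(0.165t).
e^((0.502 − 0.165)t) = 3460/212 → e^(0.337·t) = 16.321.
0.337·t = ln(16.321) = 2.7924, so t = 2.7924/0.337 = 8.2862.

8.29 months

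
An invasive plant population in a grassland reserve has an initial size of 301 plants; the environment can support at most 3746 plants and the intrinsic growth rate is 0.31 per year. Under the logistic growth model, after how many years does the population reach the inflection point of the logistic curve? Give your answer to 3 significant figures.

Logistic growth is fastest at N = K/2 = 1873.
A = (K − N₀)/N₀ = 11.445. Set K/(1 + A·e^(−rt)) = K/2 → A·e^(−rt) = 1.
e^(−0.31t) = 1/11.445 = 0.087373, so t = ln(11.445)/0.31 = 2.4376/0.31 = 7.8631.

7.86 years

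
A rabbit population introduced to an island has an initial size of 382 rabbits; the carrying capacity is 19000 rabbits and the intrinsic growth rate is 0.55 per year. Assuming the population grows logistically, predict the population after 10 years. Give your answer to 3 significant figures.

A = (K − N₀)/N₀ = (19000 − 382)/382 = 48.738.
N(t) = K/(1 + A·e^(−rt)) = 19000/(1 + 48.738×e^(−0.55×10)).
e^(−5.5) = 0.0040868; denominator = 1 + 48.738×0.0040868 = 1.1992.
N = 19000/1.1992 = 15844.1.

15800 rabbits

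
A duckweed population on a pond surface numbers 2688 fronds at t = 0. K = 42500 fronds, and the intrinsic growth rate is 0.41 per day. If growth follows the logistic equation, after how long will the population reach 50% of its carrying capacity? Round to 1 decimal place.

A = (K − N₀)/N₀ = (42500 − 2688)/2688 = 14.811.
Solve 42500/(1 + 14.811·e^(−0.41t)) = 21250: 1 + 14.811·e^(−0.41t) = 2, so e^(−0.41t) = 0.0675173.
−0.41·t = ln(0.0675173) = -2.6954, so t = 2.6954/0.41 = 6.5741.

6.6 days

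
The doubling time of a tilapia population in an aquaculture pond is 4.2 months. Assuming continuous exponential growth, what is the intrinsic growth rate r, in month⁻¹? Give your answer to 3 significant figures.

r = ln(2)/t_d = 0.6931/4.2 = 0.16504.

0.165 per month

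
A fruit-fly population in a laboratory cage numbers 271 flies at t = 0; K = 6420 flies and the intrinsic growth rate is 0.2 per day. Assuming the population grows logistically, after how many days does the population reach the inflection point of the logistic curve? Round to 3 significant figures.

15.6 days

Logistic growth is fastest at N = K/2 = 3210.
A = (K − N₀)/N₀ = 22.69. Set K/(1 + A·e^(−rt)) = K/2 → A·e^(−rt) = 1.
e^(−0.2t) = 1/22.69 = 0.0440722, so t = ln(22.69)/0.2 = 3.1219/0.2 = 15.61.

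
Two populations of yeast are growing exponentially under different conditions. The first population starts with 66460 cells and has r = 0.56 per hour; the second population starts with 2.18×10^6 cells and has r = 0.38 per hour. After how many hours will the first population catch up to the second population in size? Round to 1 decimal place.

Set 66460·e^(0.56t) = 2.18×10^6·e^(0.38t).
e^((0.56 − 0.38)t) = 2.18×10^6/66460 → e^(0.18·t) = 32.802.
0.18·t = ln(32.802) = 3.4905, so t = 3.4905/0.18 = 19.392.

19.4 hours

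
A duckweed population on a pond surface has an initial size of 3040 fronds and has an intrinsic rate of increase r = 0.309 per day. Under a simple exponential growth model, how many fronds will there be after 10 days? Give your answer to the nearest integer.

66810 fronds

N(t) = N₀·e^(rt) = 3040 × e^(0.309×10) = 3040 × e^3.09.
e^3.09 ≈ 21.977, so N ≈ 3040 × 21.977 = 66810.3.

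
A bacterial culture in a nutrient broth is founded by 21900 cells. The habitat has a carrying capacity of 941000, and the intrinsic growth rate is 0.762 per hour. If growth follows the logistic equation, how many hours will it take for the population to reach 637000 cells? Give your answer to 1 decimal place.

A = (K − N₀)/N₀ = (941000 − 21900)/21900 = 41.968.
Solve 941000/(1 + 41.968·e^(−0.762t)) = 637000: 1 + 41.968·e^(−0.762t) = 1.4772, so e^(−0.762t) = 0.0113714.
−0.762·t = ln(0.0113714) = -4.4767, so t = 4.4767/0.762 = 5.8749.

5.9 hours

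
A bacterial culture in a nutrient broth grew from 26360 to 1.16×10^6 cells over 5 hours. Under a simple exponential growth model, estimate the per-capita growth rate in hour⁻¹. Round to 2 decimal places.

0.76 per hour

From N(t) = N₀·e^(rt): e^(r·5) = 1.16×10^6/26360 = 44.006.
r·5 = ln(44.006) = 3.7843, so r = 3.7843/5 = 0.75687.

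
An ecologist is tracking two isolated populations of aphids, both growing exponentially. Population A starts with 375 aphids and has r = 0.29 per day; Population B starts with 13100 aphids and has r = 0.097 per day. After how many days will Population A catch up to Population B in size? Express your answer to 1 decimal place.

18.4 days

Set 375·e^(0.29t) = 13100·e^(0.097t).
e^((0.29 − 0.097)t) = 13100/375 → e^(0.193·t) = 34.933.
0.193·t = ln(34.933) = 3.5534, so t = 3.5534/0.193 = 18.412.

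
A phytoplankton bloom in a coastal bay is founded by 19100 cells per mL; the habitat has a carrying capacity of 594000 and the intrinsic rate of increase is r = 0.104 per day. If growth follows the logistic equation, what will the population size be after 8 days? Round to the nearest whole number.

42132 cells per mL

A = (K − N₀)/N₀ = (594000 − 19100)/19100 = 30.099.
N(t) = K/(1 + A·e^(−rt)) = 594000/(1 + 30.099×e^(−0.104×8)).
e^(−0.832) = 0.43518; denominator = 1 + 30.099×0.43518 = 14.099.
N = 594000/14.099 = 42131.7.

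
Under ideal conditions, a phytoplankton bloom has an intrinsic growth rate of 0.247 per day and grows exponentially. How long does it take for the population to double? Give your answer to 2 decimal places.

Doubling time t_d = ln(2)/r = 0.6931/0.247 = 2.8063.

2.81 days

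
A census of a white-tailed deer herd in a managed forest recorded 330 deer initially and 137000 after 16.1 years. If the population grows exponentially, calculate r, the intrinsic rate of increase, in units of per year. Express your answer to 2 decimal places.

0.37 per year

From N(t) = N₀·e^(rt): e^(r·16.1) = 137000/330 = 415.15.
r·16.1 = ln(415.15) = 6.0286, so r = 6.0286/16.1 = 0.37445.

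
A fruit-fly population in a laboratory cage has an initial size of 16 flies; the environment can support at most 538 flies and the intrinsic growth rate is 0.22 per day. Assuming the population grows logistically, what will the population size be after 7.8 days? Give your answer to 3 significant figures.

78.4 flies

A = (K − N₀)/N₀ = (538 − 16)/16 = 32.625.
N(t) = K/(1 + A·e^(−rt)) = 538/(1 + 32.625×e^(−0.22×7.8)).
e^(−1.716) = 0.17978; denominator = 1 + 32.625×0.17978 = 6.8654.
N = 538/6.8654 = 78.3634.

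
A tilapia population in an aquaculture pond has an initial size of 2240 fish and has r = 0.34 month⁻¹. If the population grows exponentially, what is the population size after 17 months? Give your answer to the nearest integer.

N(t) = N₀·e^(rt) = 2240 × e^(0.34×17) = 2240 × e^5.78.
e^5.78 ≈ 323.76, so N ≈ 2240 × 323.76 = 725221.

725221 fish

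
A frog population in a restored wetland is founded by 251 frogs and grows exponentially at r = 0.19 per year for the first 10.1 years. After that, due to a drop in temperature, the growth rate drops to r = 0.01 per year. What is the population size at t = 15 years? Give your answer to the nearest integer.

1796 frogs

Phase 1: N(10.1) = 251·e^(0.19×10.1) = 251·e^1.919 = 1710.35.
Phase 2 runs for 15 − 10.1 = 4.9 years at r = 0.01.
N(15) = 1710.35·e^(0.01×4.9) = 1710.35·e^0.049 = 1796.24.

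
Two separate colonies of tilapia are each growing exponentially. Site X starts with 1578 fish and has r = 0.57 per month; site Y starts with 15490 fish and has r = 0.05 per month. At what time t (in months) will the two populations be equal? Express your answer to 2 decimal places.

4.39 months

Set 1578·e^(0.57t) = 15490·e^(0.05t).
e^((0.57 − 0.05)t) = 15490/1578 → e^(0.52·t) = 9.8162.
0.52·t = ln(9.8162) = 2.284, so t = 2.284/0.52 = 4.3924.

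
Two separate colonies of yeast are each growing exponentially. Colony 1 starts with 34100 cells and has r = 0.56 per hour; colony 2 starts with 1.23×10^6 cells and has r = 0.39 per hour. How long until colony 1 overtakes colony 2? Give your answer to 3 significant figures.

21.1 hours

Set 34100·e^(0.56t) = 1.23×10^6·e^(0.39t).
e^((0.56 − 0.39)t) = 1.23×10^6/34100 → e^(0.17·t) = 36.07.
0.17·t = ln(36.07) = 3.5855, so t = 3.5855/0.17 = 21.091.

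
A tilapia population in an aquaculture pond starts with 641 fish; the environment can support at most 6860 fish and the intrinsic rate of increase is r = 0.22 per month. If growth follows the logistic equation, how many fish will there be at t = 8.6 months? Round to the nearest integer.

2785 fish

A = (K − N₀)/N₀ = (6860 − 641)/641 = 9.702.
N(t) = K/(1 + A·e^(−rt)) = 6860/(1 + 9.702×e^(−0.22×8.6)).
e^(−1.892) = 0.15077; denominator = 1 + 9.702×0.15077 = 2.4628.
N = 6860/2.4628 = 2785.48.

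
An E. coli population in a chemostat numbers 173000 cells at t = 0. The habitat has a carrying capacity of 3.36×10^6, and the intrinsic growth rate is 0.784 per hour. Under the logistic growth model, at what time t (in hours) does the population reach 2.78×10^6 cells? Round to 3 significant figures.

A = (K − N₀)/N₀ = (3.36×10^6 − 173000)/173000 = 18.422.
Solve 3.36×10^6/(1 + 18.422·e^(−0.784t)) = 2.78×10^6: 1 + 18.422·e^(−0.784t) = 1.2086, so e^(−0.784t) = 0.0113252.
−0.784·t = ln(0.0113252) = -4.4807, so t = 4.4807/0.784 = 5.7152.

5.72 hours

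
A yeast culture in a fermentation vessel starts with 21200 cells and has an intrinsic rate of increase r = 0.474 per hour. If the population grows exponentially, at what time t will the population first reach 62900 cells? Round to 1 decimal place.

2.3 hours

Set N₀·e^(rt) = 62900: e^(0.474·t) = 62900/21200 = 2.967.
0.474·t = ln(2.967) = 1.0875, so t = 1.0875/0.474 = 2.2944.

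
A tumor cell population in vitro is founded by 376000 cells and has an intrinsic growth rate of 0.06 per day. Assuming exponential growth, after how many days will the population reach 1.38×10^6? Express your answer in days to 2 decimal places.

21.67 days

Set N₀·e^(rt) = 1.38×10^6: e^(0.06·t) = 1.38×10^6/376000 = 3.6702.
0.06·t = ln(3.6702) = 1.3002, so t = 1.3002/0.06 = 21.671.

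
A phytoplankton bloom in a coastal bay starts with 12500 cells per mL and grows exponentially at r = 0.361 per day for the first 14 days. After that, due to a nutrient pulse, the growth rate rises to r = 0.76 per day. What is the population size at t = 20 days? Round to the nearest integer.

187161778 cells per mL

Phase 1: N(14) = 12500·e^(0.361×14) = 12500·e^5.054 = 1.958098×10^6.
Phase 2 runs for 20 − 14 = 6 days at r = 0.76.
N(20) = 1.958098×10^6·e^(0.76×6) = 1.958098×10^6·e^4.56 = 1.871618×10^8.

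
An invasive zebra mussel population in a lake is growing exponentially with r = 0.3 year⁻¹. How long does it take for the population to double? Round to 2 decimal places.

Doubling time t_d = ln(2)/r = 0.6931/0.3 = 2.3105.

2.31 years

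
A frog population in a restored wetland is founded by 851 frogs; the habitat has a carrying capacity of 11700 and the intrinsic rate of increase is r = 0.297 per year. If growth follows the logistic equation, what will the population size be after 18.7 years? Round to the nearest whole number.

A = (K − N₀)/N₀ = (11700 − 851)/851 = 12.749.
N(t) = K/(1 + A·e^(−rt)) = 11700/(1 + 12.749×e^(−0.297×18.7)).
e^(−5.554) = 0.0038723; denominator = 1 + 12.749×0.0038723 = 1.0494.
N = 11700/1.0494 = 11149.6.

11150 frogs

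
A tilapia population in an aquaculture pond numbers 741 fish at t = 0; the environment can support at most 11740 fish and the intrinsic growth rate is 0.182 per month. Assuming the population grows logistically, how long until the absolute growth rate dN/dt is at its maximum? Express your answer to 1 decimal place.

Logistic growth is fastest at N = K/2 = 5870.
A = (K − N₀)/N₀ = 14.843. Set K/(1 + A·e^(−rt)) = K/2 → A·e^(−rt) = 1.
e^(−0.182t) = 1/14.843 = 0.0673698, so t = ln(14.843)/0.182 = 2.6976/0.182 = 14.822.

14.8 months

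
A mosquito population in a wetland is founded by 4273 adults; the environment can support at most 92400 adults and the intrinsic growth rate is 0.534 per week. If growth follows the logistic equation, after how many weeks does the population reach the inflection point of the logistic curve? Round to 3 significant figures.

Logistic growth is fastest at N = K/2 = 46200.
A = (K − N₀)/N₀ = 20.624. Set K/(1 + A·e^(−rt)) = K/2 → A·e^(−rt) = 1.
e^(−0.534t) = 1/20.624 = 0.0484868, so t = ln(20.624)/0.534 = 3.0265/0.534 = 5.6675.

5.67 weeks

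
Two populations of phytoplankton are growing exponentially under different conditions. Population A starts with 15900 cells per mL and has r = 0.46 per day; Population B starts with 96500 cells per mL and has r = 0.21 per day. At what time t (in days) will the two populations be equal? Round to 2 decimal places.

7.21 days

Set 15900·e^(0.46t) = 96500·e^(0.21t).
e^((0.46 − 0.21)t) = 96500/15900 → e^(0.25·t) = 6.0692.
0.25·t = ln(6.0692) = 1.8032, so t = 1.8032/0.25 = 7.2129.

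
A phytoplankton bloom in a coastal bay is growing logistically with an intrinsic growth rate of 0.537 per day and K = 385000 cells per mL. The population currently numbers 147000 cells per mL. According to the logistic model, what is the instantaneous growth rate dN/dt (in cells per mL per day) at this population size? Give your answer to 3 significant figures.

48800 cells per mL per day

dN/dt = rN(1 − N/K) = 0.537 × 147000 × (1 − 147000/385000).
1 − 147000/385000 = 0.61818; dN/dt = 0.537 × 147000 × 0.61818 = 48799.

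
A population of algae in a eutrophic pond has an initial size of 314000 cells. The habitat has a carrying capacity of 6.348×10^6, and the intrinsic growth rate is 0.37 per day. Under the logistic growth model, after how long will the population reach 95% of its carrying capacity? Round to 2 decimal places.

A = (K − N₀)/N₀ = (6.348×10^6 − 314000)/314000 = 19.217.
Solve 6.348×10^6/(1 + 19.217·e^(−0.37t)) = 6.0306×10^6: 1 + 19.217·e^(−0.37t) = 1.0526, so e^(−0.37t) = 0.00273887.
−0.37·t = ln(0.00273887) = -5.9002, so t = 5.9002/0.37 = 15.947.

15.95 days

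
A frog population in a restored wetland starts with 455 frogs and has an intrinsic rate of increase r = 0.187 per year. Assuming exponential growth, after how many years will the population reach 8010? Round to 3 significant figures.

Set N₀·e^(rt) = 8010: e^(0.187·t) = 8010/455 = 17.604.
0.187·t = ln(17.604) = 2.8681, so t = 2.8681/0.187 = 15.338.

15.3 years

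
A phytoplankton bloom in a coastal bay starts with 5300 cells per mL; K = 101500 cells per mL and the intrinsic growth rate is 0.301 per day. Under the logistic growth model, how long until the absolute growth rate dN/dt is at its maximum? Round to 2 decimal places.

Logistic growth is fastest at N = K/2 = 50750.
A = (K − N₀)/N₀ = 18.151. Set K/(1 + A·e^(−rt)) = K/2 → A·e^(−rt) = 1.
e^(−0.301t) = 1/18.151 = 0.0550936, so t = ln(18.151)/0.301 = 2.8987/0.301 = 9.6303.

9.63 days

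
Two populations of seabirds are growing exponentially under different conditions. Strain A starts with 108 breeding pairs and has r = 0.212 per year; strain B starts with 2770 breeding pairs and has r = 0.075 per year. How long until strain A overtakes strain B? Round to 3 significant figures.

Set 108·e^(0.212t) = 2770·e^(0.075t).
e^((0.212 − 0.075)t) = 2770/108 → e^(0.137·t) = 25.648.
0.137·t = ln(25.648) = 3.2445, so t = 3.2445/0.137 = 23.682.

23.7 years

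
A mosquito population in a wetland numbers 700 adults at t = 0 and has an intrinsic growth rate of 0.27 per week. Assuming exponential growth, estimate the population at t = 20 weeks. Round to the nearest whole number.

154984 adults

N(t) = N₀·e^(rt) = 700 × e^(0.27×20) = 700 × e^5.4.
e^5.4 ≈ 221.41, so N ≈ 700 × 221.41 = 154984.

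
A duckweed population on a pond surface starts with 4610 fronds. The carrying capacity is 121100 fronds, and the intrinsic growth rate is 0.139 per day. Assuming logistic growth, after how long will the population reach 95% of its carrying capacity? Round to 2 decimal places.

A = (K − N₀)/N₀ = (121100 − 4610)/4610 = 25.269.
Solve 121100/(1 + 25.269·e^(−0.139t)) = 115045: 1 + 25.269·e^(−0.139t) = 1.0526, so e^(−0.139t) = 0.00208285.
−0.139·t = ln(0.00208285) = -6.174, so t = 6.174/0.139 = 44.417.

44.42 days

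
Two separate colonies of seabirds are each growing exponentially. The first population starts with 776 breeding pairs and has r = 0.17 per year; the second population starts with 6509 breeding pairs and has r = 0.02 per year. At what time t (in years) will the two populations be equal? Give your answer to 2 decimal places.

Set 776·e^(0.17t) = 6509·e^(0.02t).
e^((0.17 − 0.02)t) = 6509/776 → e^(0.15·t) = 8.3879.
0.15·t = ln(8.3879) = 2.1268, so t = 2.1268/0.15 = 14.179.

14.18 years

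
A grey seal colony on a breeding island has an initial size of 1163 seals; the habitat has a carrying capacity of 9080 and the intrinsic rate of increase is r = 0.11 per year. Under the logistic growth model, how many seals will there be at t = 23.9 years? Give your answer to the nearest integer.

A = (K − N₀)/N₀ = (9080 − 1163)/1163 = 6.8074.
N(t) = K/(1 + A·e^(−rt)) = 9080/(1 + 6.8074×e^(−0.11×23.9)).
e^(−2.629) = 0.072151; denominator = 1 + 6.8074×0.072151 = 1.4912.
N = 9080/1.4912 = 6089.23.

6089 seals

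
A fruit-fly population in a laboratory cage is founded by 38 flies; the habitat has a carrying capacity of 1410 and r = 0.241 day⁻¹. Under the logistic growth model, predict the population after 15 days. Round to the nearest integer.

715 flies

A = (K − N₀)/N₀ = (1410 − 38)/38 = 36.105.
N(t) = K/(1 + A·e^(−rt)) = 1410/(1 + 36.105×e^(−0.241×15)).
e^(−3.615) = 0.026917; denominator = 1 + 36.105×0.026917 = 1.9718.
N = 1410/1.9718 = 715.067.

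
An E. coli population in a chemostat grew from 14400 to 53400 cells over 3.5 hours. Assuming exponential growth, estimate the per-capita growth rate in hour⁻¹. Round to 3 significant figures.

0.374 per hour

From N(t) = N₀·e^(rt): e^(r·3.5) = 53400/14400 = 3.7083.
r·3.5 = ln(3.7083) = 1.3106, so r = 1.3106/3.5 = 0.37445.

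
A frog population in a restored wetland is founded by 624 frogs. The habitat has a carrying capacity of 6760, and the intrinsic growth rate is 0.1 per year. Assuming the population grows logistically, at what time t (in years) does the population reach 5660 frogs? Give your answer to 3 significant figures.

A = (K − N₀)/N₀ = (6760 − 624)/624 = 9.8333.
Solve 6760/(1 + 9.8333·e^(−0.1t)) = 5660: 1 + 9.8333·e^(−0.1t) = 1.1943, so e^(−0.1t) = 0.019764.
−0.1·t = ln(0.019764) = -3.9239, so t = 3.9239/0.1 = 39.239.

39.2 years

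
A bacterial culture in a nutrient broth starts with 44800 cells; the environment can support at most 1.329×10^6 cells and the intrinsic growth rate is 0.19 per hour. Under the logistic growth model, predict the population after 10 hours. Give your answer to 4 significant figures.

251400 cells

A = (K − N₀)/N₀ = (1.329×10^6 − 44800)/44800 = 28.665.
N(t) = K/(1 + A·e^(−rt)) = 1.329×10^6/(1 + 28.665×e^(−0.19×10)).
e^(−1.9) = 0.14957; denominator = 1 + 28.665×0.14957 = 5.2874.
N = 1.329×10^6/5.2874 = 251352.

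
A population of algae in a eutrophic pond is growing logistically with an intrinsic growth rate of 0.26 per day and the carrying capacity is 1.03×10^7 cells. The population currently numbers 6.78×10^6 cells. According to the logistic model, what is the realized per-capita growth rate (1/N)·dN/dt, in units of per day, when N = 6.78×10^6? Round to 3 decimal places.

0.089 per day

(1/N)·dN/dt = r(1 − N/K) = 0.26 × (1 − 6.78×10^6/1.03×10^7).
= 0.26 × 0.34175 = 0.088854.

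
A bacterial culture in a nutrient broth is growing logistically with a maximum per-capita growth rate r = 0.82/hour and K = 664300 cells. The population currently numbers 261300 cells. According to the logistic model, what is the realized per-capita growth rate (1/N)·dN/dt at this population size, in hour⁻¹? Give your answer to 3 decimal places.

(1/N)·dN/dt = r(1 − N/K) = 0.82 × (1 − 261300/664300).
= 0.82 × 0.60665 = 0.49746.

0.497 per hour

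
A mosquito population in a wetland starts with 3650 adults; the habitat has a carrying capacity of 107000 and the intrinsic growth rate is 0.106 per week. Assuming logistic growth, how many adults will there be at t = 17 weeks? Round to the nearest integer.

A = (K − N₀)/N₀ = (107000 − 3650)/3650 = 28.315.
N(t) = K/(1 + A·e^(−rt)) = 107000/(1 + 28.315×e^(−0.106×17)).
e^(−1.802) = 0.16497; denominator = 1 + 28.315×0.16497 = 5.6711.
N = 107000/5.6711 = 18867.6.

18868 adults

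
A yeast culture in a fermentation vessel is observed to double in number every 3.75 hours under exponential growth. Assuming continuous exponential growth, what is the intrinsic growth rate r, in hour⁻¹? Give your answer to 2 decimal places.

0.18 per hour

r = ln(2)/t_d = 0.6931/3.75 = 0.18484.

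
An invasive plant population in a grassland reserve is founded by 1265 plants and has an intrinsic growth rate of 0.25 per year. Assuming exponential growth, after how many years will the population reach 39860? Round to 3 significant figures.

Set N₀·e^(rt) = 39860: e^(0.25·t) = 39860/1265 = 31.51.
0.25·t = ln(31.51) = 3.4503, so t = 3.4503/0.25 = 13.801.

13.8 years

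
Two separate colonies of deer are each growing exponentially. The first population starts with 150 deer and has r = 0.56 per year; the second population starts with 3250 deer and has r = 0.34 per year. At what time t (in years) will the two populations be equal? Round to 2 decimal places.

Set 150·e^(0.56t) = 3250·e^(0.34t).
e^((0.56 − 0.34)t) = 3250/150 → e^(0.22·t) = 21.667.
0.22·t = ln(21.667) = 3.0758, so t = 3.0758/0.22 = 13.981.

13.98 years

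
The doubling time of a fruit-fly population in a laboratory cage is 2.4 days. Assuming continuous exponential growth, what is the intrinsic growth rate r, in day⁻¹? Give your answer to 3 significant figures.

r = ln(2)/t_d = 0.6931/2.4 = 0.28881.

0.289 per day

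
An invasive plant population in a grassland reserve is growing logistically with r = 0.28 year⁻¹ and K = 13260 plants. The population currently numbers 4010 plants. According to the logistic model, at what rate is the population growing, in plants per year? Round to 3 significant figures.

783 plants per year

dN/dt = rN(1 − N/K) = 0.28 × 4010 × (1 − 4010/13260).
1 − 4010/13260 = 0.69759; dN/dt = 0.28 × 4010 × 0.69759 = 783.25.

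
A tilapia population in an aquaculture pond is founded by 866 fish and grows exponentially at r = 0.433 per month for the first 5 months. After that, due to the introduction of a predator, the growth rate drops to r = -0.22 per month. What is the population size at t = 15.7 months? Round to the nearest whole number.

717 fish

Phase 1: N(5) = 866·e^(0.433×5) = 866·e^2.165 = 7546.85.
Phase 2 runs for 15.7 − 5 = 10.7 months at r = -0.22.
N(15.7) = 7546.85·e^(-0.22×10.7) = 7546.85·e^-2.354 = 716.863.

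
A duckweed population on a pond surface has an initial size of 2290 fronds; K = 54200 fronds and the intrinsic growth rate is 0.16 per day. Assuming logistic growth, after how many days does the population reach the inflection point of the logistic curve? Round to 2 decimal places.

19.51 days

Logistic growth is fastest at N = K/2 = 27100.
A = (K − N₀)/N₀ = 22.668. Set K/(1 + A·e^(−rt)) = K/2 → A·e^(−rt) = 1.
e^(−0.16t) = 1/22.668 = 0.0441148, so t = ln(22.668)/0.16 = 3.121/0.16 = 19.506.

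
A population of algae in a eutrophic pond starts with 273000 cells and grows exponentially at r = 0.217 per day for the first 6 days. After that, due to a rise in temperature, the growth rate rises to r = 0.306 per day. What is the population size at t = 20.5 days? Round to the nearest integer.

84835706 cells

Phase 1: N(6) = 273000·e^(0.217×6) = 273000·e^1.302 = 1.003723×10^6.
Phase 2 runs for 20.5 − 6 = 14.5 days at r = 0.306.
N(20.5) = 1.003723×10^6·e^(0.306×14.5) = 1.003723×10^6·e^4.437 = 8.483571×10^7.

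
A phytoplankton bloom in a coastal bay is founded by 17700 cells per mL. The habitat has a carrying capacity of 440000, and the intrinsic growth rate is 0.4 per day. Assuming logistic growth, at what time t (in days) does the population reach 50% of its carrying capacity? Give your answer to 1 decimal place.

7.9 days

A = (K − N₀)/N₀ = (440000 − 17700)/17700 = 23.859.
Solve 440000/(1 + 23.859·e^(−0.4t)) = 220000: 1 + 23.859·e^(−0.4t) = 2, so e^(−0.4t) = 0.0419133.
−0.4·t = ln(0.0419133) = -3.1722, so t = 3.1722/0.4 = 7.9304.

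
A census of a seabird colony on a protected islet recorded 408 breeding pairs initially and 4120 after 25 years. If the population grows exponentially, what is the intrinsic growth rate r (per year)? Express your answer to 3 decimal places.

0.092 per year

From N(t) = N₀·e^(rt): e^(r·25) = 4120/408 = 10.098.
r·25 = ln(10.098) = 2.3123, so r = 2.3123/25 = 0.092494.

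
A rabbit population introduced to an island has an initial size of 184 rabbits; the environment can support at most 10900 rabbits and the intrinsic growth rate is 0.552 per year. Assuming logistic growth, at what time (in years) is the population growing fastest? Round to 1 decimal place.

7.4 years

Logistic growth is fastest at N = K/2 = 5450.
A = (K − N₀)/N₀ = 58.239. Set K/(1 + A·e^(−rt)) = K/2 → A·e^(−rt) = 1.
e^(−0.552t) = 1/58.239 = 0.0171706, so t = ln(58.239)/0.552 = 4.0646/0.552 = 7.3633.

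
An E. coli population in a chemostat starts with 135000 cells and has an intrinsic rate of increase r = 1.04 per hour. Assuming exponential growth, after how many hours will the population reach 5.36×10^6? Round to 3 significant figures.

Set N₀·e^(rt) = 5.36×10^6: e^(1.04·t) = 5.36×10^6/135000 = 39.704.
1.04·t = ln(39.704) = 3.6814, so t = 3.6814/1.04 = 3.5399.

3.54 hours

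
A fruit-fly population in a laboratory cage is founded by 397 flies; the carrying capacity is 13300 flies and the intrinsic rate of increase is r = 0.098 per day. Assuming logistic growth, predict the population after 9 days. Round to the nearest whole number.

920 flies

A = (K − N₀)/N₀ = (13300 − 397)/397 = 32.501.
N(t) = K/(1 + A·e^(−rt)) = 13300/(1 + 32.501×e^(−0.098×9)).
e^(−0.882) = 0.41395; denominator = 1 + 32.501×0.41395 = 14.454.
N = 13300/14.454 = 920.158.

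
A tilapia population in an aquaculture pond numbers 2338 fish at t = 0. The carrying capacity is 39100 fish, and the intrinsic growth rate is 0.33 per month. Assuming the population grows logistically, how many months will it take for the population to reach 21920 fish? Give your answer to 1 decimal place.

9.1 months

A = (K − N₀)/N₀ = (39100 − 2338)/2338 = 15.724.
Solve 39100/(1 + 15.724·e^(−0.33t)) = 21920: 1 + 15.724·e^(−0.33t) = 1.7838, so e^(−0.33t) = 0.0498457.
−0.33·t = ln(0.0498457) = -2.9988, so t = 2.9988/0.33 = 9.0873.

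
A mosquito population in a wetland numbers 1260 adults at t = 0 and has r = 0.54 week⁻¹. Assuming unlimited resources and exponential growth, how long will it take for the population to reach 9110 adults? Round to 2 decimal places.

Set N₀·e^(rt) = 9110: e^(0.54·t) = 9110/1260 = 7.2302.
0.54·t = ln(7.2302) = 1.9783, so t = 1.9783/0.54 = 3.6634.

3.66 weeks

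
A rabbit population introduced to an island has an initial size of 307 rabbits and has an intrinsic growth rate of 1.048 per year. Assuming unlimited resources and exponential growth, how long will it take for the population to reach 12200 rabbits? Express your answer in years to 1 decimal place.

Set N₀·e^(rt) = 12200: e^(1.048·t) = 12200/307 = 39.739.
1.048·t = ln(39.739) = 3.6823, so t = 3.6823/1.048 = 3.5137.

3.5 years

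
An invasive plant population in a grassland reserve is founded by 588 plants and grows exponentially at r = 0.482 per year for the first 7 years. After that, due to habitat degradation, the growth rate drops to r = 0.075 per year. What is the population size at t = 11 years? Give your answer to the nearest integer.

23173 plants

Phase 1: N(7) = 588·e^(0.482×7) = 588·e^3.374 = 17166.7.
Phase 2 runs for 11 − 7 = 4 years at r = 0.075.
N(11) = 17166.7·e^(0.075×4) = 17166.7·e^0.3 = 23172.6.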